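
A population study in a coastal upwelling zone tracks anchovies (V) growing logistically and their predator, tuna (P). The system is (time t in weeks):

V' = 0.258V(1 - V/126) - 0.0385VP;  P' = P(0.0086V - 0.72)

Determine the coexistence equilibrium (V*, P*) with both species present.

From dP/dt = 0 with P > 0: 0.0086V* = 0.72, so V* = 83.7.
Substitute into dV/dt = 0: 0.258(1 - 83.7/126) = 0.0385P*.
The bracket is 0.336, giving P* = 0.0866/0.0385 = 2.25.

V* ≈ 83.7, P* ≈ 2.25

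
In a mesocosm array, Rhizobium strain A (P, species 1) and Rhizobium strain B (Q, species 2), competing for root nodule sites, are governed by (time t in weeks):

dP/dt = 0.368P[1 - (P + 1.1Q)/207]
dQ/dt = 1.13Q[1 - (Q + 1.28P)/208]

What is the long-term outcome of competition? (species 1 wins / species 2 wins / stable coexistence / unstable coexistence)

Compare the nullcline intercepts: K1/α12 = 207/1.1 = 188 < K2 = 208; K2/α21 = 208/1.28 = 162 < K1 = 207.
Since both are reversed, neither can invade when rare; the interior point is a saddle.

unstable coexistence (outcome depends on initial conditions)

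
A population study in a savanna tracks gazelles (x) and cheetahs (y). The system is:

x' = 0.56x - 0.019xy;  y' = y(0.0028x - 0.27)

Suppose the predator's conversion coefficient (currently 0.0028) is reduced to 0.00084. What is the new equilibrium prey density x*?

x* ≈ 321

At the interior fixed point, setting dy/dt = 0 with y > 0 fixes x* = (predator death rate)/(xy coefficient) — independent of the other coefficients.
With the change, x* = 0.27/0.00084 = 321; it rises from 96.4.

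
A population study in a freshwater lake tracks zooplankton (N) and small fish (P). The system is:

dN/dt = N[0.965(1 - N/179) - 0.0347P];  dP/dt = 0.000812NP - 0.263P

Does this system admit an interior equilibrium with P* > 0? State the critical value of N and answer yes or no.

Threshold N = 324; K < 324, so no, the predator goes extinct.

The predator equation gives dP/dt > 0 only when N > 0.263/0.000812 = 324.
Without the predator, N → K = 179. Since 179 < 324, the predator cannot invade.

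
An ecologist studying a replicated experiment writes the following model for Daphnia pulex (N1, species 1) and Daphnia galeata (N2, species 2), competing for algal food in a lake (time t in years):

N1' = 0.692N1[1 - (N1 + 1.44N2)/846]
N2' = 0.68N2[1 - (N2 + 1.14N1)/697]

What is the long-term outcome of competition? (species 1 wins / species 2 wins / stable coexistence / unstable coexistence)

Compare the nullcline intercepts: K1/α12 = 846/1.44 = 588 < K2 = 697; K2/α21 = 697/1.14 = 611 < K1 = 846.
Since both are reversed, neither can invade when rare; the interior point is a saddle.

unstable coexistence (outcome depends on initial conditions)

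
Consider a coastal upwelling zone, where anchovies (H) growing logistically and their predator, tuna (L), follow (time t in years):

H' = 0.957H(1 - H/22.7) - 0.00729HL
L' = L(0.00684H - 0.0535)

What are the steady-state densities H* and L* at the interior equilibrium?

From dL/dt = 0 with L > 0: 0.00684H* = 0.0535, so H* = 7.82.
Substitute into dH/dt = 0: 0.957(1 - 7.82/22.7) = 0.00729L*.
The bracket is 0.655, giving L* = 0.627/0.00729 = 86.

H* ≈ 7.82, L* ≈ 86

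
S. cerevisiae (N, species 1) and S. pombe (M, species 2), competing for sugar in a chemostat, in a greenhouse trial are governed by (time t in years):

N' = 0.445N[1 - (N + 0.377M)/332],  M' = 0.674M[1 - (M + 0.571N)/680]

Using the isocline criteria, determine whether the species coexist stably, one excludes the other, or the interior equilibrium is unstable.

stable coexistence

Compare the nullcline intercepts: K1/α12 = 332/0.377 = 881 > K2 = 680; K2/α21 = 680/0.571 = 1190 > K1 = 332.
Since both inequalities hold, each species can invade when rare, so the interior equilibrium is stable.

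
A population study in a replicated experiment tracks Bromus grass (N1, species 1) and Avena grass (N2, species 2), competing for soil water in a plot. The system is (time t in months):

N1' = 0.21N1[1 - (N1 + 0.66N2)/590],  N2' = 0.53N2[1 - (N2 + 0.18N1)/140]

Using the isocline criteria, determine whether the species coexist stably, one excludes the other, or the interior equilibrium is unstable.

stable coexistence

Compare the nullcline intercepts: K1/α12 = 590/0.66 = 894 > K2 = 140; K2/α21 = 140/0.18 = 778 > K1 = 590.
Since both inequalities hold, each species can invade when rare, so the interior equilibrium is stable.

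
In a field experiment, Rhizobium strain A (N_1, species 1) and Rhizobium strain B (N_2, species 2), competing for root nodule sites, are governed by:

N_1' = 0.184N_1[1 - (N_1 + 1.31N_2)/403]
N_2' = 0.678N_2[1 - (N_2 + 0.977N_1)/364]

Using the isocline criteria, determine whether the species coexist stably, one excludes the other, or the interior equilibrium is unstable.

unstable coexistence (outcome depends on initial conditions)

Compare the nullcline intercepts: K1/α12 = 403/1.31 = 308 < K2 = 364; K2/α21 = 364/0.977 = 373 < K1 = 403.
Since both are reversed, neither can invade when rare; the interior point is a saddle.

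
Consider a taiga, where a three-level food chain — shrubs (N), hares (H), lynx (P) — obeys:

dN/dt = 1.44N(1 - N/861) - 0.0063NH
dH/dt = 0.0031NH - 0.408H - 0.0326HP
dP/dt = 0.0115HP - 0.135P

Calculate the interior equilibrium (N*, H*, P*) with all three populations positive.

From dP/dt = 0: 0.0115H* = 0.135, so H* = 11.7.
From dN/dt = 0: 1.44(1 - N*/861) = 0.0063·11.7, giving N* = 861·(1 - 0.0514) = 817.
From dH/dt = 0: 0.0031·817 - 0.408 = 0.0326P*, so P* = 2.12/0.0326 = 65.2.

N* ≈ 817, H* ≈ 11.7, P* ≈ 65.2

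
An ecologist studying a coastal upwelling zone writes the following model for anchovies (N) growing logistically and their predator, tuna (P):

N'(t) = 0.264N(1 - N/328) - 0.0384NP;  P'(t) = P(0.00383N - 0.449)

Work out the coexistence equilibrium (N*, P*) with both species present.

N* ≈ 117, P* ≈ 4.42

From dP/dt = 0 with P > 0: 0.00383N* = 0.449, so N* = 117.
Substitute into dN/dt = 0: 0.264(1 - 117/328) = 0.0384P*.
The bracket is 0.643, giving P* = 0.17/0.0384 = 4.42.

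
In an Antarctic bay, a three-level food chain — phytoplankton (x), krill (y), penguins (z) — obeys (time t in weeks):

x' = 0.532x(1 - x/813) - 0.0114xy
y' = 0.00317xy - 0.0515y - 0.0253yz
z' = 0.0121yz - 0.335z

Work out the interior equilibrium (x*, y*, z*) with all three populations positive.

x* ≈ 331, y* ≈ 27.7, z* ≈ 39.4

From dz/dt = 0: 0.0121y* = 0.335, so y* = 27.7.
From dx/dt = 0: 0.532(1 - x*/813) = 0.0114·27.7, giving x* = 813·(1 - 0.593) = 331.
From dy/dt = 0: 0.00317·331 - 0.0515 = 0.0253z*, so z* = 0.997/0.0253 = 39.4.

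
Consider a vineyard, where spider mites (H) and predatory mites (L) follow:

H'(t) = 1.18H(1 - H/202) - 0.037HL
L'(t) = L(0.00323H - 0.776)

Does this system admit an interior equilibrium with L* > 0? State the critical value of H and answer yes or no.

The predator equation gives dL/dt > 0 only when H > 0.776/0.00323 = 240.
Without the predator, H → K = 202. Since 202 < 240, the predator cannot invade.

Threshold H = 240; K < 240, so no, the predator goes extinct.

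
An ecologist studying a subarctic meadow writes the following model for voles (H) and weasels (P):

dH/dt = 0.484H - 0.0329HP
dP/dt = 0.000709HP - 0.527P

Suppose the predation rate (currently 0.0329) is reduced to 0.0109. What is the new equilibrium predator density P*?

P* ≈ 44.4

At the interior fixed point, setting dH/dt = 0 with H > 0 fixes P* = (prey growth rate)/(HP coefficient) — independent of the other coefficients.
With the change, P* = 0.484/0.0109 = 44.4; it rises from 14.7.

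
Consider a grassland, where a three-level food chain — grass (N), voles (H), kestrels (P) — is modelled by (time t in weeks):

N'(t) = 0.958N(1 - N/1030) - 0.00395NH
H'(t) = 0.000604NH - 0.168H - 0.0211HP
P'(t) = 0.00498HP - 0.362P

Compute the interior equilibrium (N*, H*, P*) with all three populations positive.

From dP/dt = 0: 0.00498H* = 0.362, so H* = 72.7.
From dN/dt = 0: 0.958(1 - N*/1030) = 0.00395·72.7, giving N* = 1030·(1 - 0.3) = 721.
From dH/dt = 0: 0.000604·721 - 0.168 = 0.0211P*, so P* = 0.268/0.0211 = 12.7.

N* ≈ 721, H* ≈ 72.7, P* ≈ 12.7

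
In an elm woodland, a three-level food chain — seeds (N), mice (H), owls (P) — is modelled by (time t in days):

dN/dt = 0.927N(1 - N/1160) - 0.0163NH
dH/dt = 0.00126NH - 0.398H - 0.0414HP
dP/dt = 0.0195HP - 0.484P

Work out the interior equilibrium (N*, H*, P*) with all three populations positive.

From dP/dt = 0: 0.0195H* = 0.484, so H* = 24.8.
From dN/dt = 0: 0.927(1 - N*/1160) = 0.0163·24.8, giving N* = 1160·(1 - 0.436) = 654.
From dH/dt = 0: 0.00126·654 - 0.398 = 0.0414P*, so P* = 0.426/0.0414 = 10.3.

N* ≈ 654, H* ≈ 24.8, P* ≈ 10.3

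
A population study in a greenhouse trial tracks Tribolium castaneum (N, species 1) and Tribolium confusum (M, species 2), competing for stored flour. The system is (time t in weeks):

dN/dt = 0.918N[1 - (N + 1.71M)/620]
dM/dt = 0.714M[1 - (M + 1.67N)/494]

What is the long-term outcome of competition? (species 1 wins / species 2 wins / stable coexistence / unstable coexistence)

unstable coexistence (outcome depends on initial conditions)

Compare the nullcline intercepts: K1/α12 = 620/1.71 = 363 < K2 = 494; K2/α21 = 494/1.67 = 296 < K1 = 620.
Since both are reversed, neither can invade when rare; the interior point is a saddle.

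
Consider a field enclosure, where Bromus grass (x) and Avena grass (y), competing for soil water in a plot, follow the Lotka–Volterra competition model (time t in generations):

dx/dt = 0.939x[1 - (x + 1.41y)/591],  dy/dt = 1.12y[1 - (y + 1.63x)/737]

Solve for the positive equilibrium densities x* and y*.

Setting both brackets to zero gives the nullclines x + 1.41y = 591 and 1.63x + y = 737.
Substituting y = 737 - 1.63x into the first: x(1 - 1.41·1.63) = 591 - 1.41·737.
So x* = -448/-1.3 = 345, and then y* = 737 - 1.63·345 = 174.

x* ≈ 345, y* ≈ 174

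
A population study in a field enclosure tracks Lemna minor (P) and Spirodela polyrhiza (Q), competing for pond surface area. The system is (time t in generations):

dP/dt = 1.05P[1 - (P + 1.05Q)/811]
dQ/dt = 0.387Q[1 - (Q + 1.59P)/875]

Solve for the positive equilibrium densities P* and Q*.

Setting both brackets to zero gives the nullclines P + 1.05Q = 811 and 1.59P + Q = 875.
Substituting Q = 875 - 1.59P into the first: P(1 - 1.05·1.59) = 811 - 1.05·875.
So P* = -108/-0.67 = 161, and then Q* = 875 - 1.59·161 = 619.

P* ≈ 161, Q* ≈ 619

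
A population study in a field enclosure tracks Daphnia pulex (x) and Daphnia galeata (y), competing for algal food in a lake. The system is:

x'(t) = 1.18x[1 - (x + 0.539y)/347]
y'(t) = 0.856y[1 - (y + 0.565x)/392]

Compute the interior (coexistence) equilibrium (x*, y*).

Setting both brackets to zero gives the nullclines x + 0.539y = 347 and 0.565x + y = 392.
Substituting y = 392 - 0.565x into the first: x(1 - 0.539·0.565) = 347 - 0.539·392.
So x* = 136/0.695 = 195, and then y* = 392 - 0.565·195 = 282.

x* ≈ 195, y* ≈ 282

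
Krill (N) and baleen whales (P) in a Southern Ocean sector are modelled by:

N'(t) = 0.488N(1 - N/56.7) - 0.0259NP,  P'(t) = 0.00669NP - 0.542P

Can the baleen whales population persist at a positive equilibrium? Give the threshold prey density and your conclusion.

Threshold N = 81; K < 81, so no, the predator goes extinct.

The predator equation gives dP/dt > 0 only when N > 0.542/0.00669 = 81.
Without the predator, N → K = 56.7. Since 56.7 < 81, the predator cannot invade.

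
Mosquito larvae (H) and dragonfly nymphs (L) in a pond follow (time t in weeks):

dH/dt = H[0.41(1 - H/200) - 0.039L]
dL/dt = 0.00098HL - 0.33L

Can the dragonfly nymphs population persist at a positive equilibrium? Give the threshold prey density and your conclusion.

Threshold H = 337; K < 337, so no, the predator goes extinct.

The predator equation gives dL/dt > 0 only when H > 0.33/0.00098 = 337.
Without the predator, H → K = 200. Since 200 < 337, the predator cannot invade.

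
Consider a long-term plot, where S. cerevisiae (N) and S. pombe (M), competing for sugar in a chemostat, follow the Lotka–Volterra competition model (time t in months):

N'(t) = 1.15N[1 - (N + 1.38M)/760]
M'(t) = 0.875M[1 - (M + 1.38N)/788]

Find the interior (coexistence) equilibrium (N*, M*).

N* ≈ 362, M* ≈ 288

Setting both brackets to zero gives the nullclines N + 1.38M = 760 and 1.38N + M = 788.
Substituting M = 788 - 1.38N into the first: N(1 - 1.38·1.38) = 760 - 1.38·788.
So N* = -327/-0.904 = 362, and then M* = 788 - 1.38·362 = 288.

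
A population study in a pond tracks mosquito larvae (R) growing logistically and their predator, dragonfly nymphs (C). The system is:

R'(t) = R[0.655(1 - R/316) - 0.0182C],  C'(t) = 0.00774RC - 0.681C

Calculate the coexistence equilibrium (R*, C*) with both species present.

From dC/dt = 0 with C > 0: 0.00774R* = 0.681, so R* = 88.
Substitute into dR/dt = 0: 0.655(1 - 88/316) = 0.0182C*.
The bracket is 0.722, giving C* = 0.473/0.0182 = 26.

R* ≈ 88, C* ≈ 26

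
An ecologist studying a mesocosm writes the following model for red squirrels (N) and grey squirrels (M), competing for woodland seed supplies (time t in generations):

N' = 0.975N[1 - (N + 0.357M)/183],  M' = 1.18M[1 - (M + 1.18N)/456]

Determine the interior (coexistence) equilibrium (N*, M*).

Setting both brackets to zero gives the nullclines N + 0.357M = 183 and 1.18N + M = 456.
Substituting M = 456 - 1.18N into the first: N(1 - 0.357·1.18) = 183 - 0.357·456.
So N* = 20.2/0.579 = 34.9, and then M* = 456 - 1.18·34.9 = 415.

N* ≈ 34.9, M* ≈ 415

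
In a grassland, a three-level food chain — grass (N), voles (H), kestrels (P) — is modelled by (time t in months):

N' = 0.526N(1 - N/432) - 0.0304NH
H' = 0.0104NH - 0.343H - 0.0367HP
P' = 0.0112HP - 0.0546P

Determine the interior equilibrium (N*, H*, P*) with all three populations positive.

N* ≈ 310, H* ≈ 4.88, P* ≈ 78.6

From dP/dt = 0: 0.0112H* = 0.0546, so H* = 4.88.
From dN/dt = 0: 0.526(1 - N*/432) = 0.0304·4.88, giving N* = 432·(1 - 0.282) = 310.
From dH/dt = 0: 0.0104·310 - 0.343 = 0.0367P*, so P* = 2.88/0.0367 = 78.6.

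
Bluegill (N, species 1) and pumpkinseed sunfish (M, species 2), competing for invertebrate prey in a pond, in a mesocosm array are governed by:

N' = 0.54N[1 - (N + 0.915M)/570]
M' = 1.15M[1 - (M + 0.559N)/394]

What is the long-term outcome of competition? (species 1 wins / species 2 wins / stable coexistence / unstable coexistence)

Compare the nullcline intercepts: K1/α12 = 570/0.915 = 623 > K2 = 394; K2/α21 = 394/0.559 = 705 > K1 = 570.
Since both inequalities hold, each species can invade when rare, so the interior equilibrium is stable.

stable coexistence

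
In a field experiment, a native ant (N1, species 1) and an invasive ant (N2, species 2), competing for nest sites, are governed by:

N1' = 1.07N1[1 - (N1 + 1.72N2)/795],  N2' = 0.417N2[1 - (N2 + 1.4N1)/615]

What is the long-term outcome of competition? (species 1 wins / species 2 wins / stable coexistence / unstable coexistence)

Compare the nullcline intercepts: K1/α12 = 795/1.72 = 462 < K2 = 615; K2/α21 = 615/1.4 = 439 < K1 = 795.
Since both are reversed, neither can invade when rare; the interior point is a saddle.

unstable coexistence (outcome depends on initial conditions)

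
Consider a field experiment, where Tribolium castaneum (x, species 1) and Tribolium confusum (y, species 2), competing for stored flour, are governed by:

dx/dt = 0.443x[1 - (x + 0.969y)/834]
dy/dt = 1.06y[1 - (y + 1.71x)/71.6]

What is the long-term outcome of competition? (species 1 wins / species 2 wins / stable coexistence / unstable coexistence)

species 1 excludes species 2

Compare the nullcline intercepts: K1/α12 = 834/0.969 = 861 > K2 = 71.6; K2/α21 = 71.6/1.71 = 41.9 < K1 = 834.
Since the inequalities point opposite ways, species 1 can invade but species 2 cannot.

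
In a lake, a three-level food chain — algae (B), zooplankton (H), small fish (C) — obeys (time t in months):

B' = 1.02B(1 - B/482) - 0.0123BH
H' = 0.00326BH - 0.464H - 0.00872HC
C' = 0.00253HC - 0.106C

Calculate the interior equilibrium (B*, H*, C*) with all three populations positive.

B* ≈ 238, H* ≈ 41.9, C* ≈ 35.9

From dC/dt = 0: 0.00253H* = 0.106, so H* = 41.9.
From dB/dt = 0: 1.02(1 - B*/482) = 0.0123·41.9, giving B* = 482·(1 - 0.505) = 238.
From dH/dt = 0: 0.00326·238 - 0.464 = 0.00872C*, so C* = 0.313/0.00872 = 35.9.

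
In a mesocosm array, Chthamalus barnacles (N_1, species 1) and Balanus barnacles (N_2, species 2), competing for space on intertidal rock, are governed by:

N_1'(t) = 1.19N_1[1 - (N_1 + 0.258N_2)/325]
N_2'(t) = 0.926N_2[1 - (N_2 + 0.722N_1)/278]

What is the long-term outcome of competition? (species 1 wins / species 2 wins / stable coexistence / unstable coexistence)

Compare the nullcline intercepts: K1/α12 = 325/0.258 = 1260 > K2 = 278; K2/α21 = 278/0.722 = 385 > K1 = 325.
Since both inequalities hold, each species can invade when rare, so the interior equilibrium is stable.

stable coexistence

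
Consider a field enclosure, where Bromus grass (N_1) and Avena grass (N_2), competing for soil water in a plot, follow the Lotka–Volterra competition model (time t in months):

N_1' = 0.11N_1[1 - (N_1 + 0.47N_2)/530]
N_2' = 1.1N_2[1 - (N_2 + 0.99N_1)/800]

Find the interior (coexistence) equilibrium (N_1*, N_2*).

Setting both brackets to zero gives the nullclines N_1 + 0.47N_2 = 530 and 0.99N_1 + N_2 = 800.
Substituting N_2 = 800 - 0.99N_1 into the first: N_1(1 - 0.47·0.99) = 530 - 0.47·800.
So N_1* = 154/0.535 = 288, and then N_2* = 800 - 0.99·288 = 515.

N_1* ≈ 288, N_2* ≈ 515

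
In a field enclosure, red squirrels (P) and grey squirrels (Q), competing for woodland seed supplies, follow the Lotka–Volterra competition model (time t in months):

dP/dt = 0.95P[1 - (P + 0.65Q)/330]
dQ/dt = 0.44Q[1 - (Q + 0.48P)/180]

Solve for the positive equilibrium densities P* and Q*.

Setting both brackets to zero gives the nullclines P + 0.65Q = 330 and 0.48P + Q = 180.
Substituting Q = 180 - 0.48P into the first: P(1 - 0.65·0.48) = 330 - 0.65·180.
So P* = 213/0.688 = 310, and then Q* = 180 - 0.48·310 = 31.4.

P* ≈ 310, Q* ≈ 31.4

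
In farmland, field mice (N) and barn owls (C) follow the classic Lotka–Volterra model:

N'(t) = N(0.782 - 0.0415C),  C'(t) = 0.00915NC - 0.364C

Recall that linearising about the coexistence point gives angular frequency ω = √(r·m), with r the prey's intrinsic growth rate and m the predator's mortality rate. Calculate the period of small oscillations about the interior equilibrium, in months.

T ≈ 11.8 months

Here r = 0.782 and m = 0.364, so r·m = 0.285.
ω = √0.285 = 0.534 per month, hence T = 2π/ω ≈ 11.8 months.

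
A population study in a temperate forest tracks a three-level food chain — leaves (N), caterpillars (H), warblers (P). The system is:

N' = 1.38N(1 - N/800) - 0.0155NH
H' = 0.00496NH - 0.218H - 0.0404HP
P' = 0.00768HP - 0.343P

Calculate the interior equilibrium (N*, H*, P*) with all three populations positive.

From dP/dt = 0: 0.00768H* = 0.343, so H* = 44.7.
From dN/dt = 0: 1.38(1 - N*/800) = 0.0155·44.7, giving N* = 800·(1 - 0.502) = 399.
From dH/dt = 0: 0.00496·399 - 0.218 = 0.0404P*, so P* = 1.76/0.0404 = 43.6.

N* ≈ 399, H* ≈ 44.7, P* ≈ 43.6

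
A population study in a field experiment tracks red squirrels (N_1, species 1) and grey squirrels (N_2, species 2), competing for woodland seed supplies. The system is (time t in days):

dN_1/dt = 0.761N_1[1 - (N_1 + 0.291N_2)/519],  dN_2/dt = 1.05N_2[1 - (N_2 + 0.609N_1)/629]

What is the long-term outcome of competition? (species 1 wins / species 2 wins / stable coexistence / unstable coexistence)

Compare the nullcline intercepts: K1/α12 = 519/0.291 = 1780 > K2 = 629; K2/α21 = 629/0.609 = 1030 > K1 = 519.
Since both inequalities hold, each species can invade when rare, so the interior equilibrium is stable.

stable coexistence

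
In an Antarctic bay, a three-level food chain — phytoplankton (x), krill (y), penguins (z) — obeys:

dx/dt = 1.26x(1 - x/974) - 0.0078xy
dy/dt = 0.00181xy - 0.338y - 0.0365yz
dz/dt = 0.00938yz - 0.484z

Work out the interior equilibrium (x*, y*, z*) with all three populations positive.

From dz/dt = 0: 0.00938y* = 0.484, so y* = 51.6.
From dx/dt = 0: 1.26(1 - x*/974) = 0.0078·51.6, giving x* = 974·(1 - 0.319) = 663.
From dy/dt = 0: 0.00181·663 - 0.338 = 0.0365z*, so z* = 0.862/0.0365 = 23.6.

x* ≈ 663, y* ≈ 51.6, z* ≈ 23.6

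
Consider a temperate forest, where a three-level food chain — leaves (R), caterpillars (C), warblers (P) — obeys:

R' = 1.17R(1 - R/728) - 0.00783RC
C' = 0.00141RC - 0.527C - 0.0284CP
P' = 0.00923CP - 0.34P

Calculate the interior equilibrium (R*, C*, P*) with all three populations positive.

R* ≈ 549, C* ≈ 36.8, P* ≈ 8.68

From dP/dt = 0: 0.00923C* = 0.34, so C* = 36.8.
From dR/dt = 0: 1.17(1 - R*/728) = 0.00783·36.8, giving R* = 728·(1 - 0.247) = 549.
From dC/dt = 0: 0.00141·549 - 0.527 = 0.0284P*, so P* = 0.246/0.0284 = 8.68.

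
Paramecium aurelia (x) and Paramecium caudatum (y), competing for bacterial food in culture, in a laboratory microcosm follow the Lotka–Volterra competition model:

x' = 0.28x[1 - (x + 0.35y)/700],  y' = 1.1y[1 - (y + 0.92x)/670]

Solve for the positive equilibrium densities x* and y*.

x* ≈ 687, y* ≈ 38.3

Setting both brackets to zero gives the nullclines x + 0.35y = 700 and 0.92x + y = 670.
Substituting y = 670 - 0.92x into the first: x(1 - 0.35·0.92) = 700 - 0.35·670.
So x* = 466/0.678 = 687, and then y* = 670 - 0.92·687 = 38.3.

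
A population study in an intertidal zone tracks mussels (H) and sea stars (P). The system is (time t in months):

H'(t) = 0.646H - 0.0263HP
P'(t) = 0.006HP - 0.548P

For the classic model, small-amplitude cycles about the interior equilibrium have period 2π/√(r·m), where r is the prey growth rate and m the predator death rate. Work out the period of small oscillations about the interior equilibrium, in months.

Here r = 0.646 and m = 0.548, so r·m = 0.354.
ω = √0.354 = 0.595 per month, hence T = 2π/ω ≈ 10.6 months.

T ≈ 10.6 months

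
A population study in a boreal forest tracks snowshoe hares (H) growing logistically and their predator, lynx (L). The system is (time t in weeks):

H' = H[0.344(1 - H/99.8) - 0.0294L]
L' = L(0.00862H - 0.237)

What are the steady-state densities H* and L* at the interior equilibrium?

H* ≈ 27.5, L* ≈ 8.48

From dL/dt = 0 with L > 0: 0.00862H* = 0.237, so H* = 27.5.
Substitute into dH/dt = 0: 0.344(1 - 27.5/99.8) = 0.0294L*.
The bracket is 0.725, giving L* = 0.249/0.0294 = 8.48.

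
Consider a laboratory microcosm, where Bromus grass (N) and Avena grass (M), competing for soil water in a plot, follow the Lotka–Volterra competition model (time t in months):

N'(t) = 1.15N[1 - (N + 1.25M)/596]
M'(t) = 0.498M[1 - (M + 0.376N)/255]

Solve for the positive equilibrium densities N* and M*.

Setting both brackets to zero gives the nullclines N + 1.25M = 596 and 0.376N + M = 255.
Substituting M = 255 - 0.376N into the first: N(1 - 1.25·0.376) = 596 - 1.25·255.
So N* = 277/0.53 = 523, and then M* = 255 - 0.376·523 = 58.3.

N* ≈ 523, M* ≈ 58.3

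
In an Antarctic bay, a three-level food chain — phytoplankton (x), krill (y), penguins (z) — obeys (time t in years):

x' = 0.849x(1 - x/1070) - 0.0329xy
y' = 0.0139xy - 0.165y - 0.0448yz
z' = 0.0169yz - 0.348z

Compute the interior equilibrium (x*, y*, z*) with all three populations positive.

x* ≈ 216, y* ≈ 20.6, z* ≈ 63.4

From dz/dt = 0: 0.0169y* = 0.348, so y* = 20.6.
From dx/dt = 0: 0.849(1 - x*/1070) = 0.0329·20.6, giving x* = 1070·(1 - 0.798) = 216.
From dy/dt = 0: 0.0139·216 - 0.165 = 0.0448z*, so z* = 2.84/0.0448 = 63.4.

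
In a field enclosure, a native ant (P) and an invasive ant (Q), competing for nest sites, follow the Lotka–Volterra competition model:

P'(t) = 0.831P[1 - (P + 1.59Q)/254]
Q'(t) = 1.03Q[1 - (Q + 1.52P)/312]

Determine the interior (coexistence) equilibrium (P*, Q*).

P* ≈ 171, Q* ≈ 52.3

Setting both brackets to zero gives the nullclines P + 1.59Q = 254 and 1.52P + Q = 312.
Substituting Q = 312 - 1.52P into the first: P(1 - 1.59·1.52) = 254 - 1.59·312.
So P* = -242/-1.42 = 171, and then Q* = 312 - 1.52·171 = 52.3.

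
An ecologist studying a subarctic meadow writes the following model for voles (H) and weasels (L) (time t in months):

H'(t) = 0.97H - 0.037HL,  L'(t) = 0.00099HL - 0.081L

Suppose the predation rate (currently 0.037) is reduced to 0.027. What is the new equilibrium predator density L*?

L* ≈ 35.9

At the interior fixed point, setting dH/dt = 0 with H > 0 fixes L* = (prey growth rate)/(HL coefficient) — independent of the other coefficients.
With the change, L* = 0.97/0.027 = 35.9; it rises from 26.2.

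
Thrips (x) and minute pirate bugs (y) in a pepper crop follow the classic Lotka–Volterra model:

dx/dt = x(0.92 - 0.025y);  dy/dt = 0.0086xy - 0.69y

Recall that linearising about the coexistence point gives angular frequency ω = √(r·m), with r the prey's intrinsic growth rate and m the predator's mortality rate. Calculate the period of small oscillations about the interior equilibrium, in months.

Here r = 0.92 and m = 0.69, so r·m = 0.635.
ω = √0.635 = 0.797 per month, hence T = 2π/ω ≈ 7.89 months.

T ≈ 7.89 months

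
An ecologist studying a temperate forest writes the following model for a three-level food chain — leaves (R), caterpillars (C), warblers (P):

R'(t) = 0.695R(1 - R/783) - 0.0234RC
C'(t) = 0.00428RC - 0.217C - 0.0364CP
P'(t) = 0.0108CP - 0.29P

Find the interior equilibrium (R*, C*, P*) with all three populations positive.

R* ≈ 75.1, C* ≈ 26.9, P* ≈ 2.87

From dP/dt = 0: 0.0108C* = 0.29, so C* = 26.9.
From dR/dt = 0: 0.695(1 - R*/783) = 0.0234·26.9, giving R* = 783·(1 - 0.904) = 75.1.
From dC/dt = 0: 0.00428·75.1 - 0.217 = 0.0364P*, so P* = 0.104/0.0364 = 2.87.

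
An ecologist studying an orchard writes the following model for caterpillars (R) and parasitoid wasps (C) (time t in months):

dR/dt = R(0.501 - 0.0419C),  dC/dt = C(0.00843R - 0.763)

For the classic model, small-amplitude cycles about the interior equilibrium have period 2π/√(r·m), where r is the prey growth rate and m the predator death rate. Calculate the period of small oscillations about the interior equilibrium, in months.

Here r = 0.501 and m = 0.763, so r·m = 0.382.
ω = √0.382 = 0.618 per month, hence T = 2π/ω ≈ 10.2 months.

T ≈ 10.2 months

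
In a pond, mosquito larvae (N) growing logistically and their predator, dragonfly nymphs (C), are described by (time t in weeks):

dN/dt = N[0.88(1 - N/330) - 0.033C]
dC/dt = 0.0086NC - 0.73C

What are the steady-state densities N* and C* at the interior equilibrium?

From dC/dt = 0 with C > 0: 0.0086N* = 0.73, so N* = 84.9.
Substitute into dN/dt = 0: 0.88(1 - 84.9/330) = 0.033C*.
The bracket is 0.743, giving C* = 0.654/0.033 = 19.8.

N* ≈ 84.9, C* ≈ 19.8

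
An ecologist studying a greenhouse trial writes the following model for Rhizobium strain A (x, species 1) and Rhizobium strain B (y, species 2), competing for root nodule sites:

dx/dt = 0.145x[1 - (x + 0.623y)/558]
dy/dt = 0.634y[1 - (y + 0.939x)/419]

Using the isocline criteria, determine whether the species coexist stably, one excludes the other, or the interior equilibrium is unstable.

Compare the nullcline intercepts: K1/α12 = 558/0.623 = 896 > K2 = 419; K2/α21 = 419/0.939 = 446 < K1 = 558.
Since the inequalities point opposite ways, species 1 can invade but species 2 cannot.

species 1 excludes species 2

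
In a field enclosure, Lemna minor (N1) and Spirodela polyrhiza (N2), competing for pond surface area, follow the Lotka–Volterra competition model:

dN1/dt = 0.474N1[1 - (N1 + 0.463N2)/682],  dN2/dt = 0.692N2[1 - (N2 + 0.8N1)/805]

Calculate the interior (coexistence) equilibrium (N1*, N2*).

Setting both brackets to zero gives the nullclines N1 + 0.463N2 = 682 and 0.8N1 + N2 = 805.
Substituting N2 = 805 - 0.8N1 into the first: N1(1 - 0.463·0.8) = 682 - 0.463·805.
So N1* = 309/0.63 = 491, and then N2* = 805 - 0.8·491 = 412.

N1* ≈ 491, N2* ≈ 412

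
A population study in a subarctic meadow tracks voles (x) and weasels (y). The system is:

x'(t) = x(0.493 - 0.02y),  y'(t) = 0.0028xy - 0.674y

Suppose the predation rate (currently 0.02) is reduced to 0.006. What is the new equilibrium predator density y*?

y* ≈ 82.2

At the interior fixed point, setting dx/dt = 0 with x > 0 fixes y* = (prey growth rate)/(xy coefficient) — independent of the other coefficients.
With the change, y* = 0.493/0.006 = 82.2; it rises from 24.6.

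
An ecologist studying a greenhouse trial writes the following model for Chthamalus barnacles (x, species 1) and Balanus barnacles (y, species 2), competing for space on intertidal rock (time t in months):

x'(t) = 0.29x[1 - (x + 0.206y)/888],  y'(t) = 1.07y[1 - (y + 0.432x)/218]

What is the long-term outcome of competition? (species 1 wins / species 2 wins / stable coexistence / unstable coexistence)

Compare the nullcline intercepts: K1/α12 = 888/0.206 = 4310 > K2 = 218; K2/α21 = 218/0.432 = 505 < K1 = 888.
Since the inequalities point opposite ways, species 1 can invade but species 2 cannot.

species 1 excludes species 2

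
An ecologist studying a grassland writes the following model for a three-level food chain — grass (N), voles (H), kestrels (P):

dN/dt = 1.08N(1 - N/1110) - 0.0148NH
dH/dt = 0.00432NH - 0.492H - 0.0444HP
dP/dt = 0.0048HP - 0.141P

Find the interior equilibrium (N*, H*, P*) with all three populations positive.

From dP/dt = 0: 0.0048H* = 0.141, so H* = 29.4.
From dN/dt = 0: 1.08(1 - N*/1110) = 0.0148·29.4, giving N* = 1110·(1 - 0.403) = 663.
From dH/dt = 0: 0.00432·663 - 0.492 = 0.0444P*, so P* = 2.37/0.0444 = 53.4.

N* ≈ 663, H* ≈ 29.4, P* ≈ 53.4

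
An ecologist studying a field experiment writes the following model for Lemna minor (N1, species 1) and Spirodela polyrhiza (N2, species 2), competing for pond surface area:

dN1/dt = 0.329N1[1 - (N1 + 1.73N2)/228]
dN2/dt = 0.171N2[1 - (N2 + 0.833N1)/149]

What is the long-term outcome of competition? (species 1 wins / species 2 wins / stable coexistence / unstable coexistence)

unstable coexistence (outcome depends on initial conditions)

Compare the nullcline intercepts: K1/α12 = 228/1.73 = 132 < K2 = 149; K2/α21 = 149/0.833 = 179 < K1 = 228.
Since both are reversed, neither can invade when rare; the interior point is a saddle.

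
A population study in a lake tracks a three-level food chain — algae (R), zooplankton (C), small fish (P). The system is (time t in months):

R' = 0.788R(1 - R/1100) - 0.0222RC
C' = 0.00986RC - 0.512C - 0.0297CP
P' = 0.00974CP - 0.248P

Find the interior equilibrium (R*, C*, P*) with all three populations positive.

R* ≈ 311, C* ≈ 25.5, P* ≈ 86

From dP/dt = 0: 0.00974C* = 0.248, so C* = 25.5.
From dR/dt = 0: 0.788(1 - R*/1100) = 0.0222·25.5, giving R* = 1100·(1 - 0.717) = 311.
From dC/dt = 0: 0.00986·311 - 0.512 = 0.0297P*, so P* = 2.55/0.0297 = 86.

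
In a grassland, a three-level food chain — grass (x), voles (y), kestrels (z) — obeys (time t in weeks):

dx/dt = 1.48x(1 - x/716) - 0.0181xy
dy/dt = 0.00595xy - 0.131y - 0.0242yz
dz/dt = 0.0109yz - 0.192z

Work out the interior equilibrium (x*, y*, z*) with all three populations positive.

From dz/dt = 0: 0.0109y* = 0.192, so y* = 17.6.
From dx/dt = 0: 1.48(1 - x*/716) = 0.0181·17.6, giving x* = 716·(1 - 0.215) = 562.
From dy/dt = 0: 0.00595·562 - 0.131 = 0.0242z*, so z* = 3.21/0.0242 = 133.

x* ≈ 562, y* ≈ 17.6, z* ≈ 133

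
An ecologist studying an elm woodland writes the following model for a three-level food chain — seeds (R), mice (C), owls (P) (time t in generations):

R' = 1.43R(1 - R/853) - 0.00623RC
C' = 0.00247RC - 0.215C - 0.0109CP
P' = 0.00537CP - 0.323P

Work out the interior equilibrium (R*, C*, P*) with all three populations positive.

R* ≈ 629, C* ≈ 60.1, P* ≈ 123

From dP/dt = 0: 0.00537C* = 0.323, so C* = 60.1.
From dR/dt = 0: 1.43(1 - R*/853) = 0.00623·60.1, giving R* = 853·(1 - 0.262) = 629.
From dC/dt = 0: 0.00247·629 - 0.215 = 0.0109P*, so P* = 1.34/0.0109 = 123.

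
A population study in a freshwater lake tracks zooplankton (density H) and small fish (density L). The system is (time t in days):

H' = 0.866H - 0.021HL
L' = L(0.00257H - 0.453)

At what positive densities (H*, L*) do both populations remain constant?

H* ≈ 176, L* ≈ 41.2

Set dL/dt = 0 with L > 0: 0.00257H - 0.453 = 0, so H* = 0.453/0.00257 = 176.
Set dH/dt = 0 with H > 0: 0.866 - 0.021L = 0, so L* = 0.866/0.021 = 41.2.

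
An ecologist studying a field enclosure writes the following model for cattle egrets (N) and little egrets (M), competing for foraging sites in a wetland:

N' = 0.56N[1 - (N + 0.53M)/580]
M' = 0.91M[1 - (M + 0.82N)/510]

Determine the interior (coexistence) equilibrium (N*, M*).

Setting both brackets to zero gives the nullclines N + 0.53M = 580 and 0.82N + M = 510.
Substituting M = 510 - 0.82N into the first: N(1 - 0.53·0.82) = 580 - 0.53·510.
So N* = 310/0.565 = 548, and then M* = 510 - 0.82·548 = 60.8.

N* ≈ 548, M* ≈ 60.8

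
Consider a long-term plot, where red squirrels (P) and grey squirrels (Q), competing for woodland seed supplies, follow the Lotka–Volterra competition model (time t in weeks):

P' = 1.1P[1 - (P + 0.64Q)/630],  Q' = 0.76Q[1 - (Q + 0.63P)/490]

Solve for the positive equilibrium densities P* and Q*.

P* ≈ 530, Q* ≈ 156

Setting both brackets to zero gives the nullclines P + 0.64Q = 630 and 0.63P + Q = 490.
Substituting Q = 490 - 0.63P into the first: P(1 - 0.64·0.63) = 630 - 0.64·490.
So P* = 316/0.597 = 530, and then Q* = 490 - 0.63·530 = 156.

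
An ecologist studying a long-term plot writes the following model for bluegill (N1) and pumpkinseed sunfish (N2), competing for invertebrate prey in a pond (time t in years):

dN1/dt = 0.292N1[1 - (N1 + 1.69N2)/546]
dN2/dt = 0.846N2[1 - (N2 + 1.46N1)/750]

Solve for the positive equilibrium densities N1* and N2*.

Setting both brackets to zero gives the nullclines N1 + 1.69N2 = 546 and 1.46N1 + N2 = 750.
Substituting N2 = 750 - 1.46N1 into the first: N1(1 - 1.69·1.46) = 546 - 1.69·750.
So N1* = -722/-1.47 = 492, and then N2* = 750 - 1.46·492 = 32.1.

N1* ≈ 492, N2* ≈ 32.1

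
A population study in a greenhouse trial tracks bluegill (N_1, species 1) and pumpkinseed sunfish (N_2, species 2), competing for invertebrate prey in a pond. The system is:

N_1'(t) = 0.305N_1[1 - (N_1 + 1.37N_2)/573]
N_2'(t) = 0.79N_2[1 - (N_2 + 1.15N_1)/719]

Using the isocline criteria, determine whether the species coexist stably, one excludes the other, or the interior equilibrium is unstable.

Compare the nullcline intercepts: K1/α12 = 573/1.37 = 418 < K2 = 719; K2/α21 = 719/1.15 = 625 > K1 = 573.
Since the inequalities point opposite ways, species 2 can invade but species 1 cannot.

species 2 excludes species 1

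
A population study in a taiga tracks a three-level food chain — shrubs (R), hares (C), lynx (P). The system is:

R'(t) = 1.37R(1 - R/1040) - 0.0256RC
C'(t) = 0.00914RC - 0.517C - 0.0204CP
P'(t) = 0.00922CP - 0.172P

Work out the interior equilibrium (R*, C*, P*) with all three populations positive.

R* ≈ 677, C* ≈ 18.7, P* ≈ 278

From dP/dt = 0: 0.00922C* = 0.172, so C* = 18.7.
From dR/dt = 0: 1.37(1 - R*/1040) = 0.0256·18.7, giving R* = 1040·(1 - 0.349) = 677.
From dC/dt = 0: 0.00914·677 - 0.517 = 0.0204P*, so P* = 5.68/0.0204 = 278.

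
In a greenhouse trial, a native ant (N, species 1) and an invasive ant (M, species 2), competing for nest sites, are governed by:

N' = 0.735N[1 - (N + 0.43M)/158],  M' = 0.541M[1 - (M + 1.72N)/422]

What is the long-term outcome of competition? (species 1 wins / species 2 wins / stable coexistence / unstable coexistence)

species 2 excludes species 1

Compare the nullcline intercepts: K1/α12 = 158/0.43 = 367 < K2 = 422; K2/α21 = 422/1.72 = 245 > K1 = 158.
Since the inequalities point opposite ways, species 2 can invade but species 1 cannot.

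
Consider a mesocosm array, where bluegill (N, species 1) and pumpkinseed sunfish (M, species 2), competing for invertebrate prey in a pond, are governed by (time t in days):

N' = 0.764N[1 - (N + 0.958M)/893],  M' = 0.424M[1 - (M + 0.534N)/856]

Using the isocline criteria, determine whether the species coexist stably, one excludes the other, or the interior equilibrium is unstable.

stable coexistence

Compare the nullcline intercepts: K1/α12 = 893/0.958 = 932 > K2 = 856; K2/α21 = 856/0.534 = 1600 > K1 = 893.
Since both inequalities hold, each species can invade when rare, so the interior equilibrium is stable.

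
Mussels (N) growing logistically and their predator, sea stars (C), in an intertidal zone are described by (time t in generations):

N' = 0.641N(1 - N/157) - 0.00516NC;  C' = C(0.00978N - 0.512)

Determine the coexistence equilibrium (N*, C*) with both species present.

From dC/dt = 0 with C > 0: 0.00978N* = 0.512, so N* = 52.4.
Substitute into dN/dt = 0: 0.641(1 - 52.4/157) = 0.00516C*.
The bracket is 0.667, giving C* = 0.427/0.00516 = 82.8.

N* ≈ 52.4, C* ≈ 82.8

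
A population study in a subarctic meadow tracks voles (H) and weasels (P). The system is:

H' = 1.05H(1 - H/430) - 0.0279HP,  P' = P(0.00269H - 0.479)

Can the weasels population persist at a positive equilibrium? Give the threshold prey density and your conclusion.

The predator equation gives dP/dt > 0 only when H > 0.479/0.00269 = 178.
Without the predator, H → K = 430. Since 430 > 178, the predator can invade and persist.

Threshold H = 178; K > 178, so yes, the predator persists.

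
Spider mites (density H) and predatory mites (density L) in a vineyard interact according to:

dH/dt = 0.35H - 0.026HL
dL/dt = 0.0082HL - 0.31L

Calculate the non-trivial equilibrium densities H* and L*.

H* ≈ 37.8, L* ≈ 13.5

Set dL/dt = 0 with L > 0: 0.0082H - 0.31 = 0, so H* = 0.31/0.0082 = 37.8.
Set dH/dt = 0 with H > 0: 0.35 - 0.026L = 0, so L* = 0.35/0.026 = 13.5.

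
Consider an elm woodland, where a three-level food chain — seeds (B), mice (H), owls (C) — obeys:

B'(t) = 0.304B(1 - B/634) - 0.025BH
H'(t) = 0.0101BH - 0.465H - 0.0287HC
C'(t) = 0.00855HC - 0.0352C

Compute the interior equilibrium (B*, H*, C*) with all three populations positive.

From dC/dt = 0: 0.00855H* = 0.0352, so H* = 4.12.
From dB/dt = 0: 0.304(1 - B*/634) = 0.025·4.12, giving B* = 634·(1 - 0.339) = 419.
From dH/dt = 0: 0.0101·419 - 0.465 = 0.0287C*, so C* = 3.77/0.0287 = 131.

B* ≈ 419, H* ≈ 4.12, C* ≈ 131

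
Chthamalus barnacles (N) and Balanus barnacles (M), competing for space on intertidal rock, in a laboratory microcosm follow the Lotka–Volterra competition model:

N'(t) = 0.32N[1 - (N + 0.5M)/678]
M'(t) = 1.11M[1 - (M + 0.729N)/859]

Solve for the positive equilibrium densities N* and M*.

Setting both brackets to zero gives the nullclines N + 0.5M = 678 and 0.729N + M = 859.
Substituting M = 859 - 0.729N into the first: N(1 - 0.5·0.729) = 678 - 0.5·859.
So N* = 248/0.635 = 391, and then M* = 859 - 0.729·391 = 574.

N* ≈ 391, M* ≈ 574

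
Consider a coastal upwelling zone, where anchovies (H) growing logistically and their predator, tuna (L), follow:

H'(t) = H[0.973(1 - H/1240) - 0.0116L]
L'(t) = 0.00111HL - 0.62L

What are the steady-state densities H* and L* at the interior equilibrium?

H* ≈ 559, L* ≈ 46.1

From dL/dt = 0 with L > 0: 0.00111H* = 0.62, so H* = 559.
Substitute into dH/dt = 0: 0.973(1 - 559/1240) = 0.0116L*.
The bracket is 0.55, giving L* = 0.535/0.0116 = 46.1.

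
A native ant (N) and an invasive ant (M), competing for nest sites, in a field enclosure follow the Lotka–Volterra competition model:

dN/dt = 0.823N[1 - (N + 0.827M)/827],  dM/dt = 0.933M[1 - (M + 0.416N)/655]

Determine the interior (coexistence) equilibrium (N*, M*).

N* ≈ 435, M* ≈ 474

Setting both brackets to zero gives the nullclines N + 0.827M = 827 and 0.416N + M = 655.
Substituting M = 655 - 0.416N into the first: N(1 - 0.827·0.416) = 827 - 0.827·655.
So N* = 285/0.656 = 435, and then M* = 655 - 0.416·435 = 474.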